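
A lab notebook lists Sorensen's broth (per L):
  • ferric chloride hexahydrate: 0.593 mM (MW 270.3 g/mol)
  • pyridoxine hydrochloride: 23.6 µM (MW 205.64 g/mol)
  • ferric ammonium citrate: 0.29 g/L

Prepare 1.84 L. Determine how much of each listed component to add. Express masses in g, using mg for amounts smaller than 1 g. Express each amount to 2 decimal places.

Working volume: 1.84 L.
ferric chloride hexahydrate: 0.593 mmol/L × 270.3 mg/mmol × 1.84 L = 294.93 mg
pyridoxine hydrochloride: 23.6 µmol/L × 205.64 g/mol × 1.84 L ÷ 1000 = 8.93 mg
ferric ammonium citrate: 0.29 g/L × 1.84 L = 0.5336 g = 533.60 mg

ferric chloride hexahydrate 294.93 mg; pyridoxine hydrochloride 8.93 mg; ferric ammonium citrate 533.60 mg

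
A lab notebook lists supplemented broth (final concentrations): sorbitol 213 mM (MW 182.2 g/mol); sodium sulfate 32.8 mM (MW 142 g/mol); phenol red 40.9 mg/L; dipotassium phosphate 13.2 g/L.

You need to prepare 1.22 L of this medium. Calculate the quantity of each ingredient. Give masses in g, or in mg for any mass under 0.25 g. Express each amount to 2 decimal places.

Scale factor relative to 1 L: 1.22.
sorbitol: 213 mmol/L × 182.2 g/mol × 1.22 L ÷ 1000 = 47.35 g
sodium sulfate: 32.8 mmol/L × 142 g/mol × 1.22 L ÷ 1000 = 5.68 g
phenol red: 40.9 mg/L × 1.22 L = 49.90 mg
dipotassium phosphate: 13.2 g/L × 1.22 L = 16.10 g

sorbitol 47.35 g; sodium sulfate 5.68 g; phenol red 49.90 mg; dipotassium phosphate 16.10 g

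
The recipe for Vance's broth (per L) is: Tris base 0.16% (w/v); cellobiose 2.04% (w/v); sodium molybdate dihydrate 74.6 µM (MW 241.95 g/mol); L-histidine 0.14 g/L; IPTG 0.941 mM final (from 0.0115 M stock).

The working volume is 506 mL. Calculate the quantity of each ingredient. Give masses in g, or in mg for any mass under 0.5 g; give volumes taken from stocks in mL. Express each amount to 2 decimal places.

Tris base 0.81 g; cellobiose 10.32 g; sodium molybdate dihydrate 9.13 mg; L-histidine 70.84 mg; IPTG 41.40 mL

Target volume = 506 mL = 0.506 L.
Tris base: 0.16 g per 100 mL × 506 mL ÷ 100 = 0.81 g
cellobiose: 2.04 g per 100 mL × 506 mL ÷ 100 = 10.32 g
sodium molybdate dihydrate: 74.6 µmol/L × 241.95 g/mol × 0.506 L ÷ 1000 = 9.13 mg
L-histidine: 0.14 g/L × 0.506 L = 0.07084 g = 70.84 mg
IPTG: dilute stock: 0.941 mM × 506 mL ÷ 11.5 mM = 41.40 mL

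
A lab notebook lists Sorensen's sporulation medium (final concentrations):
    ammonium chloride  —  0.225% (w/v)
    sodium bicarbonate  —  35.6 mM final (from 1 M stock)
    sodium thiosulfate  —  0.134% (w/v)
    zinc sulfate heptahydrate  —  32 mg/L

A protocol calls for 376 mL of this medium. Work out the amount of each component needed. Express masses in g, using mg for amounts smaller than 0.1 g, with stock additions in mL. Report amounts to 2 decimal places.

Working volume: 376 mL = 0.376 L.
ammonium chloride: 0.225 g per 100 mL × 376 mL ÷ 100 = 0.85 g
sodium bicarbonate: C1V1 = C2V2 → 35.6 mM × 376 mL ÷ 1000 mM = 13.39 mL
sodium thiosulfate: 0.134% w/v = 1.34 g/L → 1.34 × 0.376 L = 0.50 g
zinc sulfate heptahydrate: 32 mg/L × 0.376 L = 12.03 mg

ammonium chloride 0.85 g; sodium bicarbonate 13.39 mL; sodium thiosulfate 0.50 g; zinc sulfate heptahydrate 12.03 mg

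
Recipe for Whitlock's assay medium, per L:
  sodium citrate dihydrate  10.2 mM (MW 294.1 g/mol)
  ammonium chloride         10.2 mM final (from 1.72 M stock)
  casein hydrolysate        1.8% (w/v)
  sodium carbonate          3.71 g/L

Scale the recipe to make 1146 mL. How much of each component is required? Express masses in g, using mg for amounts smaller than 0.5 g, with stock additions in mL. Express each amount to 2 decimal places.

sodium citrate dihydrate 3.44 g; ammonium chloride 6.80 mL; casein hydrolysate 20.63 g; sodium carbonate 4.25 g

Working volume: 1146 mL = 1.146 L.
sodium citrate dihydrate: 10.2 mmol/L × 294.1 g/mol × 1.146 L ÷ 1000 = 3.44 g
ammonium chloride: dilute stock: 10.2 mM × 1146 mL ÷ 1720 mM = 6.80 mL
casein hydrolysate: 1.8% w/v = 18 g/L → 18 × 1.146 L = 20.63 g
sodium carbonate: 3.71 g/L × 1.146 L = 4.25 g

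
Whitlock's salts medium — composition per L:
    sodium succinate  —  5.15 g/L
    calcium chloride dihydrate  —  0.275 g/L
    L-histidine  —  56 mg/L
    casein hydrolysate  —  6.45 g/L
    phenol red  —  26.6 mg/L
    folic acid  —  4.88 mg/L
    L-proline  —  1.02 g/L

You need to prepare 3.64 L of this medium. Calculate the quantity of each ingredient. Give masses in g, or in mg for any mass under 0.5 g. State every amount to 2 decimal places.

sodium succinate 18.75 g; calcium chloride dihydrate 1.00 g; L-histidine 203.84 mg; casein hydrolysate 23.48 g; phenol red 96.82 mg; folic acid 17.76 mg; L-proline 3.71 g

Scale factor relative to 1 L: 3.64.
sodium succinate: 5.15 g/L × 3.64 L = 18.75 g
calcium chloride dihydrate: 0.275 g/L × 3.64 L = 1.00 g
L-histidine: 56 mg/L × 3.64 L = 203.84 mg
casein hydrolysate: 6.45 g/L × 3.64 L = 23.48 g
phenol red: 26.6 mg/L × 3.64 L = 96.82 mg
folic acid: 4.88 mg/L × 3.64 L = 17.76 mg
L-proline: 1.02 g/L × 3.64 L = 3.71 g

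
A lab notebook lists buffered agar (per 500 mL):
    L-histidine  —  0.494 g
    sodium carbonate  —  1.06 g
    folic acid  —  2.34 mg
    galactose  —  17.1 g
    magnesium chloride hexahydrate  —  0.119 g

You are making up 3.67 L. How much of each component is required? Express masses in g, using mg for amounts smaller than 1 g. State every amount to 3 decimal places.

Scale factor = 3670 mL / 500 mL = 7.34.
L-histidine: 0.494 g × (3670 mL / 500 mL) = 3.626 g
sodium carbonate: 1.06 g × (3670 mL / 500 mL) = 7.780 g
folic acid: 2.34 mg × (3670 mL / 500 mL) = 17.176 mg
galactose: 17.1 g × (3670 mL / 500 mL) = 125.514 g
magnesium chloride hexahydrate: 0.119 g × (3670 mL / 500 mL) = 0.87346 g = 873.460 mg

L-histidine 3.626 g; sodium carbonate 7.780 g; folic acid 17.176 mg; galactose 125.514 g; magnesium chloride hexahydrate 873.460 mg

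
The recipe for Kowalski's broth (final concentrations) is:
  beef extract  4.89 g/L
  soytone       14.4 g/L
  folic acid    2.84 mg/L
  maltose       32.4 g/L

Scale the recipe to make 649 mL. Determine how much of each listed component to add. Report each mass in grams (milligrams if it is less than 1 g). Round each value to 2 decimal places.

Working volume: 649 mL = 0.649 L.
beef extract: 4.89 g/L × 0.649 L = 3.17 g
soytone: 14.4 g/L × 0.649 L = 9.35 g
folic acid: 2.84 mg/L × 0.649 L = 1.84 mg
maltose: 32.4 g/L × 0.649 L = 21.03 g

beef extract 3.17 g; soytone 9.35 g; folic acid 1.84 mg; maltose 21.03 g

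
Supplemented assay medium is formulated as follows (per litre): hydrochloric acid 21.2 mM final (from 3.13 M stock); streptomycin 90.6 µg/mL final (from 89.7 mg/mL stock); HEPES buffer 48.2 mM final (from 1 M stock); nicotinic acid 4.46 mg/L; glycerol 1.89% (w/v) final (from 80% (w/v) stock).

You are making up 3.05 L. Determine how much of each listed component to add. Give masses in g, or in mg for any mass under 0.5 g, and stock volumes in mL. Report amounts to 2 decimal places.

hydrochloric acid 20.66 mL; streptomycin 3.08 mL; HEPES buffer 147.01 mL; nicotinic acid 13.60 mg; glycerol 72.06 mL

Working volume: 3.05 L.
hydrochloric acid: C1V1 = C2V2 → 21.2 mM × 3050 mL ÷ 3130 mM = 20.66 mL
streptomycin: C1V1 = C2V2 → 90.6 µg/mL × 3050 mL ÷ 89700 µg/mL = 3.08 mL
HEPES buffer: dilute stock: 48.2 mM × 3050 mL ÷ 1000 mM = 147.01 mL
nicotinic acid: 4.46 mg/L × 3.05 L = 13.60 mg
glycerol: V = C2·V2/C1 = 1.89% ÷ 80% × 3050 mL = 72.06 mL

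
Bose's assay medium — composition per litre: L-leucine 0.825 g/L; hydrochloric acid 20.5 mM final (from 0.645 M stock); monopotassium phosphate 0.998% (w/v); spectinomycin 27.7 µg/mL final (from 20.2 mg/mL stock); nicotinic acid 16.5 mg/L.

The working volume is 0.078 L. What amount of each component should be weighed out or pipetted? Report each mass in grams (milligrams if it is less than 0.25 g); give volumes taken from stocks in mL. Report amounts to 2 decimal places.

L-leucine 64.35 mg; hydrochloric acid 2.48 mL; monopotassium phosphate 0.78 g; spectinomycin 0.11 mL; nicotinic acid 1.29 mg

Working volume: 0.078 L.
L-leucine: 0.825 g/L × 0.078 L = 0.06435 g = 64.35 mg
hydrochloric acid: C1V1 = C2V2 → 20.5 mM × 78 mL ÷ 645 mM = 2.48 mL
monopotassium phosphate: 0.998% w/v = 9.98 g/L → 9.98 × 0.078 L = 0.78 g
spectinomycin: dilute stock: 27.7 µg/mL × 78 mL ÷ 20200 µg/mL = 0.11 mL
nicotinic acid: 16.5 mg/L × 0.078 L = 1.29 mg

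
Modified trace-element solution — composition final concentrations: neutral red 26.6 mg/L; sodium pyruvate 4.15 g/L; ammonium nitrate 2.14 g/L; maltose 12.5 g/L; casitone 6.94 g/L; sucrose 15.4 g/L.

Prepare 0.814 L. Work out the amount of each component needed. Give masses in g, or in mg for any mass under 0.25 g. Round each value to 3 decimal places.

Working volume: 0.814 L.
neutral red: 26.6 mg/L × 0.814 L = 21.652 mg
sodium pyruvate: 4.15 g/L × 0.814 L = 3.378 g
ammonium nitrate: 2.14 g/L × 0.814 L = 1.742 g
maltose: 12.5 g/L × 0.814 L = 10.175 g
casitone: 6.94 g/L × 0.814 L = 5.649 g
sucrose: 15.4 g/L × 0.814 L = 12.536 g

neutral red 21.652 mg; sodium pyruvate 3.378 g; ammonium nitrate 1.742 g; maltose 10.175 g; casitone 5.649 g; sucrose 12.536 g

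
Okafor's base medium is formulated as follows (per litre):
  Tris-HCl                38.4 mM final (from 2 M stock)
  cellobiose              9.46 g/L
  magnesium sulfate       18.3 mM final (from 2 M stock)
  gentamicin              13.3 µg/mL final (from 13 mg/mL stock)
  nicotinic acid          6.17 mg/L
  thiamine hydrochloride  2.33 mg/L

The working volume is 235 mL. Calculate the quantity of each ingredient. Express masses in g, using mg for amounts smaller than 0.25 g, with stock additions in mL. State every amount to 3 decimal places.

Scale factor relative to 1 L: 0.235.
Tris-HCl: C1V1 = C2V2 → 38.4 mM × 235 mL ÷ 2000 mM = 4.512 mL
cellobiose: 9.46 g/L × 0.235 L = 2.223 g
magnesium sulfate: V = C2·V2/C1 = 18.3 mM × 235 mL ÷ 2000 mM = 2.150 mL
gentamicin: C1V1 = C2V2 → 13.3 µg/mL × 235 mL ÷ 13000 µg/mL = 0.240 mL
nicotinic acid: 6.17 mg/L × 0.235 L = 1.450 mg
thiamine hydrochloride: 2.33 mg/L × 0.235 L = 0.548 mg

Tris-HCl 4.512 mL; cellobiose 2.223 g; magnesium sulfate 2.150 mL; gentamicin 0.240 mL; nicotinic acid 1.450 mg; thiamine hydrochloride 0.548 mg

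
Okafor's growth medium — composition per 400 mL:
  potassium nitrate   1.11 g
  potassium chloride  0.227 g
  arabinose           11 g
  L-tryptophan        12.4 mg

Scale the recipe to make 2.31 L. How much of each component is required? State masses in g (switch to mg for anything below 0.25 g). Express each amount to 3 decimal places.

Ratio of target to recipe volume: 2310 / 400 = 5.775.
potassium nitrate: 1.11 g × (2310 mL / 400 mL) = 6.410 g
potassium chloride: 0.227 g × (2310 mL / 400 mL) = 1.311 g
arabinose: 11 g × (2310 mL / 400 mL) = 63.525 g
L-tryptophan: 12.4 mg × (2310 mL / 400 mL) = 71.610 mg

potassium nitrate 6.410 g; potassium chloride 1.311 g; arabinose 63.525 g; L-tryptophan 71.610 mg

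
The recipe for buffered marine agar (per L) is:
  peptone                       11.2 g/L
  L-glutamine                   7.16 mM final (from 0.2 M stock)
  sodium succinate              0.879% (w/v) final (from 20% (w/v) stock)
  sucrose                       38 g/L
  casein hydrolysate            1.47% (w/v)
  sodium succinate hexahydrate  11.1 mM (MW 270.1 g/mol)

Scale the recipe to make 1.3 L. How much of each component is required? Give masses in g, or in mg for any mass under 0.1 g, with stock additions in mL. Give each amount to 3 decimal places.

peptone 14.560 g; L-glutamine 46.540 mL; sodium succinate 57.135 mL; sucrose 49.400 g; casein hydrolysate 19.110 g; sodium succinate hexahydrate 3.898 g

Working volume: 1.3 L.
peptone: 11.2 g/L × 1.3 L = 14.560 g
L-glutamine: C1V1 = C2V2 → 7.16 mM × 1300 mL ÷ 200 mM = 46.540 mL
sodium succinate: V = C2·V2/C1 = 0.879% ÷ 20% × 1300 mL = 57.135 mL
sucrose: 38 g/L × 1.3 L = 49.400 g
casein hydrolysate: 1.47 g per 100 mL × 1300 mL ÷ 100 = 19.110 g
sodium succinate hexahydrate: 11.1 mmol/L × 270.1 g/mol × 1.3 L ÷ 1000 = 3.898 g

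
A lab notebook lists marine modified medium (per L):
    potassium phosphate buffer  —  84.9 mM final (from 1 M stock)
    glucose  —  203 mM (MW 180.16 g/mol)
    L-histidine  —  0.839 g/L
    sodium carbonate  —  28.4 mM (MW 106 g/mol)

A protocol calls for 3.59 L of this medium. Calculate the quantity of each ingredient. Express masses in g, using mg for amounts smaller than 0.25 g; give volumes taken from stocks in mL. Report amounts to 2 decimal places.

Working volume: 3.59 L.
potassium phosphate buffer: C1V1 = C2V2 → 84.9 mM × 3590 mL ÷ 1000 mM = 304.79 mL
glucose: 203 mmol/L × 180.16 g/mol × 3.59 L ÷ 1000 = 131.30 g
L-histidine: 0.839 g/L × 3.59 L = 3.01 g
sodium carbonate: 28.4 mmol/L × 106 g/mol × 3.59 L ÷ 1000 = 10.81 g

potassium phosphate buffer 304.79 mL; glucose 131.30 g; L-histidine 3.01 g; sodium carbonate 10.81 g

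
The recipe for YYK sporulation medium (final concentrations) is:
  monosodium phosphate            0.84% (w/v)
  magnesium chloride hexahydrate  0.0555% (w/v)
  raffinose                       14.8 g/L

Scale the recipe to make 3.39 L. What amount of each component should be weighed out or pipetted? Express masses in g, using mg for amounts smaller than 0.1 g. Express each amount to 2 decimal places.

monosodium phosphate 28.48 g; magnesium chloride hexahydrate 1.88 g; raffinose 50.17 g

Working volume: 3.39 L.
monosodium phosphate: 0.84 g per 100 mL × 3390 mL ÷ 100 = 28.48 g
magnesium chloride hexahydrate: 0.0555 g per 100 mL × 3390 mL ÷ 100 = 1.88 g
raffinose: 14.8 g/L × 3.39 L = 50.17 g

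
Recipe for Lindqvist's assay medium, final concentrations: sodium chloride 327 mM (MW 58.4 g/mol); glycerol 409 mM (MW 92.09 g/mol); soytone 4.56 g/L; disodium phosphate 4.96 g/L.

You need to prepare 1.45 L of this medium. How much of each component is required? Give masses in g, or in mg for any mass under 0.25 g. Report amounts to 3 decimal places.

Scale factor relative to 1 L: 1.45.
sodium chloride: 327 mmol/L × 58.4 g/mol × 1.45 L ÷ 1000 = 27.690 g
glycerol: 409 mmol/L × 92.09 g/mol × 1.45 L ÷ 1000 = 54.614 g
soytone: 4.56 g/L × 1.45 L = 6.612 g
disodium phosphate: 4.96 g/L × 1.45 L = 7.192 g

sodium chloride 27.690 g; glycerol 54.614 g; soytone 6.612 g; disodium phosphate 7.192 g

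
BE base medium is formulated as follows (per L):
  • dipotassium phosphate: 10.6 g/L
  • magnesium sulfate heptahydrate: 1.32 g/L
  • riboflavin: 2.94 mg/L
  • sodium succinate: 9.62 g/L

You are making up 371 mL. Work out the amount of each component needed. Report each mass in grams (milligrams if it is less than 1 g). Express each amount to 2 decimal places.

dipotassium phosphate 3.93 g; magnesium sulfate heptahydrate 489.72 mg; riboflavin 1.09 mg; sodium succinate 3.57 g

Target volume = 371 mL = 0.371 L.
dipotassium phosphate: 10.6 g/L × 0.371 L = 3.93 g
magnesium sulfate heptahydrate: 1.32 g/L × 0.371 L = 0.48972 g = 489.72 mg
riboflavin: 2.94 mg/L × 0.371 L = 1.09 mg
sodium succinate: 9.62 g/L × 0.371 L = 3.57 g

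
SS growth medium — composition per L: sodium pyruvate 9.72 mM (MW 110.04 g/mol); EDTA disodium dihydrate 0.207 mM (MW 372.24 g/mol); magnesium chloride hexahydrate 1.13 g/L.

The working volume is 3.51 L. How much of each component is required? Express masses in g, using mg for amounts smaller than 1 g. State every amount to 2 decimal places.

Scale factor relative to 1 L: 3.51.
sodium pyruvate: 9.72 mmol/L × 110.04 g/mol × 3.51 L ÷ 1000 = 3.75 g
EDTA disodium dihydrate: 0.207 mmol/L × 372.24 mg/mmol × 3.51 L = 270.46 mg
magnesium chloride hexahydrate: 1.13 g/L × 3.51 L = 3.97 g

sodium pyruvate 3.75 g; EDTA disodium dihydrate 270.46 mg; magnesium chloride hexahydrate 3.97 g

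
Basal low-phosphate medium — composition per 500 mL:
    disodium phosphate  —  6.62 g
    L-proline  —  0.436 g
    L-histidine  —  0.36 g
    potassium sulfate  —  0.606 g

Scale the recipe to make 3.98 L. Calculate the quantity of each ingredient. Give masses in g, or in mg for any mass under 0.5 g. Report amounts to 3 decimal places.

Scale factor = 3980 mL / 500 mL = 7.96.
disodium phosphate: 6.62 g × (3980 mL / 500 mL) = 52.695 g
L-proline: 0.436 g × (3980 mL / 500 mL) = 3.471 g
L-histidine: 0.36 g × (3980 mL / 500 mL) = 2.866 g
potassium sulfate: 0.606 g × (3980 mL / 500 mL) = 4.824 g

disodium phosphate 52.695 g; L-proline 3.471 g; L-histidine 2.866 g; potassium sulfate 4.824 g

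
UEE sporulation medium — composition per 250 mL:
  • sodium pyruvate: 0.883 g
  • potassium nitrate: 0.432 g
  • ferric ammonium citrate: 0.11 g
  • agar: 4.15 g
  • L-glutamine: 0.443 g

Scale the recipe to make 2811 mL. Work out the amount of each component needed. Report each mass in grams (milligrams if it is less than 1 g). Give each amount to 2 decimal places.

sodium pyruvate 9.93 g; potassium nitrate 4.86 g; ferric ammonium citrate 1.24 g; agar 46.66 g; L-glutamine 4.98 g

Scale factor = 2811 mL / 250 mL = 11.244.
sodium pyruvate: 0.883 g × (2811 mL / 250 mL) = 9.93 g
potassium nitrate: 0.432 g × (2811 mL / 250 mL) = 4.86 g
ferric ammonium citrate: 0.11 g × (2811 mL / 250 mL) = 1.24 g
agar: 4.15 g × (2811 mL / 250 mL) = 46.66 g
L-glutamine: 0.443 g × (2811 mL / 250 mL) = 4.98 g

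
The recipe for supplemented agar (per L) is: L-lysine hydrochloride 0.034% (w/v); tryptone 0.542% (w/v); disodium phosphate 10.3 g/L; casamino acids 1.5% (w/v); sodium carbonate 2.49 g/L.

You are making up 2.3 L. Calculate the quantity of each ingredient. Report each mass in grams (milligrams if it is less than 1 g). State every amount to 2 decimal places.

Working volume: 2.3 L.
L-lysine hydrochloride: 0.034% w/v = 0.34 g/L → 0.34 × 2.3 L = 0.782 g = 782.00 mg
tryptone: 0.542 g per 100 mL × 2300 mL ÷ 100 = 12.47 g
disodium phosphate: 10.3 g/L × 2.3 L = 23.69 g
casamino acids: 1.5% w/v = 15 g/L → 15 × 2.3 L = 34.50 g
sodium carbonate: 2.49 g/L × 2.3 L = 5.73 g

L-lysine hydrochloride 782.00 mg; tryptone 12.47 g; disodium phosphate 23.69 g; casamino acids 34.50 g; sodium carbonate 5.73 g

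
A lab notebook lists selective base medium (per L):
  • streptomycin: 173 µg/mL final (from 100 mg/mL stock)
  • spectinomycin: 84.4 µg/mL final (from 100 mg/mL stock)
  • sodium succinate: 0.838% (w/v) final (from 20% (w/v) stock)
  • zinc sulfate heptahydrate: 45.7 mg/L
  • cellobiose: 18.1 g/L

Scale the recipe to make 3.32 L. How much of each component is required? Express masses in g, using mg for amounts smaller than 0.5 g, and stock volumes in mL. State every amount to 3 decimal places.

streptomycin 5.744 mL; spectinomycin 2.802 mL; sodium succinate 139.108 mL; zinc sulfate heptahydrate 151.724 mg; cellobiose 60.092 g

Scale factor relative to 1 L: 3.32.
streptomycin: dilute stock: 173 µg/mL × 3320 mL ÷ 100000 µg/mL = 5.744 mL
spectinomycin: dilute stock: 84.4 µg/mL × 3320 mL ÷ 100000 µg/mL = 2.802 mL
sodium succinate: dilute stock: 0.838% ÷ 20% × 3320 mL = 139.108 mL
zinc sulfate heptahydrate: 45.7 mg/L × 3.32 L = 151.724 mg
cellobiose: 18.1 g/L × 3.32 L = 60.092 g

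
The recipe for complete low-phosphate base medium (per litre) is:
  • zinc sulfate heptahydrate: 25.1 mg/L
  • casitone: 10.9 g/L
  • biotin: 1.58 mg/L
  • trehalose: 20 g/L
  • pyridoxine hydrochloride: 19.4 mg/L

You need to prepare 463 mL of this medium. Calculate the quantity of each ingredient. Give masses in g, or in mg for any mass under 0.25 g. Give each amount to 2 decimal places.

Scale factor relative to 1 L: 0.463.
zinc sulfate heptahydrate: 25.1 mg/L × 0.463 L = 11.62 mg
casitone: 10.9 g/L × 0.463 L = 5.05 g
biotin: 1.58 mg/L × 0.463 L = 0.73 mg
trehalose: 20 g/L × 0.463 L = 9.26 g
pyridoxine hydrochloride: 19.4 mg/L × 0.463 L = 8.98 mg

zinc sulfate heptahydrate 11.62 mg; casitone 5.05 g; biotin 0.73 mg; trehalose 9.26 g; pyridoxine hydrochloride 8.98 mg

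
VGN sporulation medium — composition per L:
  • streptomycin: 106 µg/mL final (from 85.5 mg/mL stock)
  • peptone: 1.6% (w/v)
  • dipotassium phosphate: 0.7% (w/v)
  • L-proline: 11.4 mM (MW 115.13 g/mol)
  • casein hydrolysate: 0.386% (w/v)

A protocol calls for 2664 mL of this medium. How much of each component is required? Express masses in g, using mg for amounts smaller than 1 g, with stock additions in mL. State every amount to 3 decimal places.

streptomycin 3.303 mL; peptone 42.624 g; dipotassium phosphate 18.648 g; L-proline 3.496 g; casein hydrolysate 10.283 g

Working volume: 2664 mL = 2.664 L.
streptomycin: C1V1 = C2V2 → 106 µg/mL × 2664 mL ÷ 85500 µg/mL = 3.303 mL
peptone: 1.6 g per 100 mL × 2664 mL ÷ 100 = 42.624 g
dipotassium phosphate: 0.7 g per 100 mL × 2664 mL ÷ 100 = 18.648 g
L-proline: 11.4 mmol/L × 115.13 g/mol × 2.664 L ÷ 1000 = 3.496 g
casein hydrolysate: 0.386% w/v = 3.86 g/L → 3.86 × 2.664 L = 10.283 g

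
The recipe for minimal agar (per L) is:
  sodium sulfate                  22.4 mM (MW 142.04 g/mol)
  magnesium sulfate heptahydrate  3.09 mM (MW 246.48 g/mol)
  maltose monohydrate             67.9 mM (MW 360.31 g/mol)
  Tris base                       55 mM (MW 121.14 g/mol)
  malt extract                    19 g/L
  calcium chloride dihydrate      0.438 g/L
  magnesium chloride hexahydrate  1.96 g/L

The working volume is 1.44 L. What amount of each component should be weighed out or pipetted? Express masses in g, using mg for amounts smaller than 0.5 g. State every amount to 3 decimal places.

sodium sulfate 4.582 g; magnesium sulfate heptahydrate 1.097 g; maltose monohydrate 35.230 g; Tris base 9.594 g; malt extract 27.360 g; calcium chloride dihydrate 0.631 g; magnesium chloride hexahydrate 2.822 g

Scale factor relative to 1 L: 1.44.
sodium sulfate: 22.4 mmol/L × 142.04 g/mol × 1.44 L ÷ 1000 = 4.582 g
magnesium sulfate heptahydrate: 3.09 mmol/L × 246.48 g/mol × 1.44 L ÷ 1000 = 1.097 g
maltose monohydrate: 67.9 mmol/L × 360.31 g/mol × 1.44 L ÷ 1000 = 35.230 g
Tris base: 55 mmol/L × 121.14 g/mol × 1.44 L ÷ 1000 = 9.594 g
malt extract: 19 g/L × 1.44 L = 27.360 g
calcium chloride dihydrate: 0.438 g/L × 1.44 L = 0.631 g
magnesium chloride hexahydrate: 1.96 g/L × 1.44 L = 2.822 g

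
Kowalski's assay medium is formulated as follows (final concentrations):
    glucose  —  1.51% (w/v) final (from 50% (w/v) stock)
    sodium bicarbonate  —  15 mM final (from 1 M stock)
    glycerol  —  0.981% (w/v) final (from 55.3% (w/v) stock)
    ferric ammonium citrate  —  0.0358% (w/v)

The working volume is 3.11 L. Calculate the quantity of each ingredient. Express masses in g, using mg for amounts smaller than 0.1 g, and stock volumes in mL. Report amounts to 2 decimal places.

glucose 93.92 mL; sodium bicarbonate 46.65 mL; glycerol 55.17 mL; ferric ammonium citrate 1.11 g

Scale factor relative to 1 L: 3.11.
glucose: dilute stock: 1.51% ÷ 50% × 3110 mL = 93.92 mL
sodium bicarbonate: C1V1 = C2V2 → 15 mM × 3110 mL ÷ 1000 mM = 46.65 mL
glycerol: V = C2·V2/C1 = 0.981% ÷ 55.3% × 3110 mL = 55.17 mL
ferric ammonium citrate: 0.0358% w/v = 0.358 g/L → 0.358 × 3.11 L = 1.11 g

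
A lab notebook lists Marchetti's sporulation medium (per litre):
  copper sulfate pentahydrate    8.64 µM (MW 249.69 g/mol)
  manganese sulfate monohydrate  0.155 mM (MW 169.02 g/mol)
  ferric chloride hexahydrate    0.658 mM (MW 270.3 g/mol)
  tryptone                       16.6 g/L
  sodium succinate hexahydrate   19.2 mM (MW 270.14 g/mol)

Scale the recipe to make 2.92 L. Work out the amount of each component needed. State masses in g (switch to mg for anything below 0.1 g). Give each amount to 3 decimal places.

Working volume: 2.92 L.
copper sulfate pentahydrate: 8.64 µmol/L × 249.69 g/mol × 2.92 L ÷ 1000 = 6.299 mg
manganese sulfate monohydrate: 0.155 mmol/L × 169.02 mg/mmol × 2.92 L = 76.498 mg
ferric chloride hexahydrate: 0.658 mmol/L × 270.3 g/mol × 2.92 L ÷ 1000 = 0.519 g
tryptone: 16.6 g/L × 2.92 L = 48.472 g
sodium succinate hexahydrate: 19.2 mmol/L × 270.14 g/mol × 2.92 L ÷ 1000 = 15.145 g

copper sulfate pentahydrate 6.299 mg; manganese sulfate monohydrate 76.498 mg; ferric chloride hexahydrate 0.519 g; tryptone 48.472 g; sodium succinate hexahydrate 15.145 g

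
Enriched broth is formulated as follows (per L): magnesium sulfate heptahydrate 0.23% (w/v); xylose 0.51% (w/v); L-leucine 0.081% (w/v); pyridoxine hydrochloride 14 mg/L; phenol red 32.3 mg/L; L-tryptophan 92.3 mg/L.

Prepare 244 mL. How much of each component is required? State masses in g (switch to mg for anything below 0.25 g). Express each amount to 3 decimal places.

magnesium sulfate heptahydrate 0.561 g; xylose 1.244 g; L-leucine 197.640 mg; pyridoxine hydrochloride 3.416 mg; phenol red 7.881 mg; L-tryptophan 22.521 mg

Scale factor relative to 1 L: 0.244.
magnesium sulfate heptahydrate: 0.23 g per 100 mL × 244 mL ÷ 100 = 0.561 g
xylose: 0.51% w/v = 5.1 g/L → 5.1 × 0.244 L = 1.244 g
L-leucine: 0.081 g per 100 mL × 244 mL ÷ 100 = 0.19764 g = 197.640 mg
pyridoxine hydrochloride: 14 mg/L × 0.244 L = 3.416 mg
phenol red: 32.3 mg/L × 0.244 L = 7.881 mg
L-tryptophan: 92.3 mg/L × 0.244 L = 22.521 mg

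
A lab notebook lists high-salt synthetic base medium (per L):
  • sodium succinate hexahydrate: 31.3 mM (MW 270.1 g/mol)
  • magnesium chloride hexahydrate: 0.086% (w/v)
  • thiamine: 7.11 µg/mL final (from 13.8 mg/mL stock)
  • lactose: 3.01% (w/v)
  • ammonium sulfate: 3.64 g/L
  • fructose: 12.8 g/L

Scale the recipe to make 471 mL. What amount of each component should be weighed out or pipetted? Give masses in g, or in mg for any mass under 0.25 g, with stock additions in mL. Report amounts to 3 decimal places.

sodium succinate hexahydrate 3.982 g; magnesium chloride hexahydrate 0.405 g; thiamine 0.243 mL; lactose 14.177 g; ammonium sulfate 1.714 g; fructose 6.029 g

Target volume = 471 mL = 0.471 L.
sodium succinate hexahydrate: 31.3 mmol/L × 270.1 g/mol × 0.471 L ÷ 1000 = 3.982 g
magnesium chloride hexahydrate: 0.086% w/v = 0.86 g/L → 0.86 × 0.471 L = 0.405 g
thiamine: C1V1 = C2V2 → 7.11 µg/mL × 471 mL ÷ 13800 µg/mL = 0.243 mL
lactose: 3.01% w/v = 30.1 g/L → 30.1 × 0.471 L = 14.177 g
ammonium sulfate: 3.64 g/L × 0.471 L = 1.714 g
fructose: 12.8 g/L × 0.471 L = 6.029 g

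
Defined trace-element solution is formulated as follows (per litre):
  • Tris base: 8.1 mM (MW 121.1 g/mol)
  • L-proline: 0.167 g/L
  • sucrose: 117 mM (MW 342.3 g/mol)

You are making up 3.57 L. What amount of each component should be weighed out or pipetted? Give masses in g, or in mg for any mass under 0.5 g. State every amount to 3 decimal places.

Tris base 3.502 g; L-proline 0.596 g; sucrose 142.975 g

Working volume: 3.57 L.
Tris base: 8.1 mmol/L × 121.1 g/mol × 3.57 L ÷ 1000 = 3.502 g
L-proline: 0.167 g/L × 3.57 L = 0.596 g
sucrose: 117 mmol/L × 342.3 g/mol × 3.57 L ÷ 1000 = 142.975 g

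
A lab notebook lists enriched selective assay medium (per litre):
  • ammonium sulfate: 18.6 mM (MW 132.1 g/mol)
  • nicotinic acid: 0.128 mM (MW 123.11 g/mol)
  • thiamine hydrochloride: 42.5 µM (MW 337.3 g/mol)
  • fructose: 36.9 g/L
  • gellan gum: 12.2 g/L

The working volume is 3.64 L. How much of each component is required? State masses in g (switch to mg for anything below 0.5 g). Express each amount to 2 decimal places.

ammonium sulfate 8.94 g; nicotinic acid 57.36 mg; thiamine hydrochloride 52.18 mg; fructose 134.32 g; gellan gum 44.41 g

Scale factor relative to 1 L: 3.64.
ammonium sulfate: 18.6 mmol/L × 132.1 g/mol × 3.64 L ÷ 1000 = 8.94 g
nicotinic acid: 0.128 mmol/L × 123.11 mg/mmol × 3.64 L = 57.36 mg
thiamine hydrochloride: 42.5 µmol/L × 337.3 g/mol × 3.64 L ÷ 1000 = 52.18 mg
fructose: 36.9 g/L × 3.64 L = 134.32 g
gellan gum: 12.2 g/L × 3.64 L = 44.41 g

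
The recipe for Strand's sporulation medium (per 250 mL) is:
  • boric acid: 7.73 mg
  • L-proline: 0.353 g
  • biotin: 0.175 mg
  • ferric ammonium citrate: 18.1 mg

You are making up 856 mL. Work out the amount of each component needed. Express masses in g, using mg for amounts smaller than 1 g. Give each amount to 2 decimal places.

Ratio of target to recipe volume: 856 / 250 = 3.424.
boric acid: 7.73 mg × (856 mL / 250 mL) = 26.47 mg
L-proline: 0.353 g × (856 mL / 250 mL) = 1.21 g
biotin: 0.175 mg × (856 mL / 250 mL) = 0.60 mg
ferric ammonium citrate: 18.1 mg × (856 mL / 250 mL) = 61.97 mg

boric acid 26.47 mg; L-proline 1.21 g; biotin 0.60 mg; ferric ammonium citrate 61.97 mg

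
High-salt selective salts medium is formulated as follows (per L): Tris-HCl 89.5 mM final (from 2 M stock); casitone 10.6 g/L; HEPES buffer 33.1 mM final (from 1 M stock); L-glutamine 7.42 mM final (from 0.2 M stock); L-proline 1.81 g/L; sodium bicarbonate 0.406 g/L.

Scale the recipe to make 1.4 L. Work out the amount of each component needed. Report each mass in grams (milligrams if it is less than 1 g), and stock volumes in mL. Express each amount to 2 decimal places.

Tris-HCl 62.65 mL; casitone 14.84 g; HEPES buffer 46.34 mL; L-glutamine 51.94 mL; L-proline 2.53 g; sodium bicarbonate 568.40 mg

Scale factor relative to 1 L: 1.4.
Tris-HCl: C1V1 = C2V2 → 89.5 mM × 1400 mL ÷ 2000 mM = 62.65 mL
casitone: 10.6 g/L × 1.4 L = 14.84 g
HEPES buffer: dilute stock: 33.1 mM × 1400 mL ÷ 1000 mM = 46.34 mL
L-glutamine: V = C2·V2/C1 = 7.42 mM × 1400 mL ÷ 200 mM = 51.94 mL
L-proline: 1.81 g/L × 1.4 L = 2.53 g
sodium bicarbonate: 0.406 g/L × 1.4 L = 0.5684 g = 568.40 mg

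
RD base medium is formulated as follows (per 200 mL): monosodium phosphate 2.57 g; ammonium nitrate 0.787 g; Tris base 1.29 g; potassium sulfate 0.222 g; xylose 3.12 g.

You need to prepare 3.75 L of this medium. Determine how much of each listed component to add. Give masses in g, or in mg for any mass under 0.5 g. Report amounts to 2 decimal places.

Scale factor = 3750 mL / 200 mL = 18.75.
monosodium phosphate: 2.57 g × (3750 mL / 200 mL) = 48.19 g
ammonium nitrate: 0.787 g × (3750 mL / 200 mL) = 14.76 g
Tris base: 1.29 g × (3750 mL / 200 mL) = 24.19 g
potassium sulfate: 0.222 g × (3750 mL / 200 mL) = 4.16 g
xylose: 3.12 g × (3750 mL / 200 mL) = 58.50 g

monosodium phosphate 48.19 g; ammonium nitrate 14.76 g; Tris base 24.19 g; potassium sulfate 4.16 g; xylose 58.50 g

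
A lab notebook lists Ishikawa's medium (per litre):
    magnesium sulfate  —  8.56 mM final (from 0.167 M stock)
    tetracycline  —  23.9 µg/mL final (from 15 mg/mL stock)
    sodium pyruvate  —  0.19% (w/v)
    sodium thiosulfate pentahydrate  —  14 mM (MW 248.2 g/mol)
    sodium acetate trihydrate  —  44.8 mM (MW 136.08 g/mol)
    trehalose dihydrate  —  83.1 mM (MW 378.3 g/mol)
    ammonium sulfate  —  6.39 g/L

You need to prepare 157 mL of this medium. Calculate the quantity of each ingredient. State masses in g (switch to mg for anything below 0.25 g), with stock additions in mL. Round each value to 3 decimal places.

magnesium sulfate 8.047 mL; tetracycline 0.250 mL; sodium pyruvate 0.298 g; sodium thiosulfate pentahydrate 0.546 g; sodium acetate trihydrate 0.957 g; trehalose dihydrate 4.936 g; ammonium sulfate 1.003 g

Target volume = 157 mL = 0.157 L.
magnesium sulfate: dilute stock: 8.56 mM × 157 mL ÷ 167 mM = 8.047 mL
tetracycline: V = C2·V2/C1 = 23.9 µg/mL × 157 mL ÷ 15000 µg/mL = 0.250 mL
sodium pyruvate: 0.19 g per 100 mL × 157 mL ÷ 100 = 0.298 g
sodium thiosulfate pentahydrate: 14 mmol/L × 248.2 g/mol × 0.157 L ÷ 1000 = 0.546 g
sodium acetate trihydrate: 44.8 mmol/L × 136.08 g/mol × 0.157 L ÷ 1000 = 0.957 g
trehalose dihydrate: 83.1 mmol/L × 378.3 g/mol × 0.157 L ÷ 1000 = 4.936 g
ammonium sulfate: 6.39 g/L × 0.157 L = 1.003 g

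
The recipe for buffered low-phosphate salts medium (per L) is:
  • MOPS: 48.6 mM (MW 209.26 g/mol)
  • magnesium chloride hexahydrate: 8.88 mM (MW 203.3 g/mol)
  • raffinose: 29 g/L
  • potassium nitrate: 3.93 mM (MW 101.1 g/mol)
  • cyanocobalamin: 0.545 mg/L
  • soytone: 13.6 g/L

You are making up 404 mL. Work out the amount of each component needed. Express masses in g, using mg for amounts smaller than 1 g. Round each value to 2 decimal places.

Target volume = 404 mL = 0.404 L.
MOPS: 48.6 mmol/L × 209.26 g/mol × 0.404 L ÷ 1000 = 4.11 g
magnesium chloride hexahydrate: 8.88 mmol/L × 203.3 mg/mmol × 0.404 L = 729.34 mg
raffinose: 29 g/L × 0.404 L = 11.72 g
potassium nitrate: 3.93 mmol/L × 101.1 mg/mmol × 0.404 L = 160.52 mg
cyanocobalamin: 0.545 mg/L × 0.404 L = 0.22 mg
soytone: 13.6 g/L × 0.404 L = 5.49 g

MOPS 4.11 g; magnesium chloride hexahydrate 729.34 mg; raffinose 11.72 g; potassium nitrate 160.52 mg; cyanocobalamin 0.22 mg; soytone 5.49 g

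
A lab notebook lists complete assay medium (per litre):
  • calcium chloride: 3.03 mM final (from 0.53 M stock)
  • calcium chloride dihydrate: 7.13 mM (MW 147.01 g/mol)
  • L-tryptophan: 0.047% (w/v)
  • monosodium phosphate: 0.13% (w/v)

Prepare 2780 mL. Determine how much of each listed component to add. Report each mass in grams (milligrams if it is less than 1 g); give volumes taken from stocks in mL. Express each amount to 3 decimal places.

Target volume = 2780 mL = 2.78 L.
calcium chloride: V = C2·V2/C1 = 3.03 mM × 2780 mL ÷ 530 mM = 15.893 mL
calcium chloride dihydrate: 7.13 mmol/L × 147.01 g/mol × 2.78 L ÷ 1000 = 2.914 g
L-tryptophan: 0.047 g per 100 mL × 2780 mL ÷ 100 = 1.307 g
monosodium phosphate: 0.13 g per 100 mL × 2780 mL ÷ 100 = 3.614 g

calcium chloride 15.893 mL; calcium chloride dihydrate 2.914 g; L-tryptophan 1.307 g; monosodium phosphate 3.614 g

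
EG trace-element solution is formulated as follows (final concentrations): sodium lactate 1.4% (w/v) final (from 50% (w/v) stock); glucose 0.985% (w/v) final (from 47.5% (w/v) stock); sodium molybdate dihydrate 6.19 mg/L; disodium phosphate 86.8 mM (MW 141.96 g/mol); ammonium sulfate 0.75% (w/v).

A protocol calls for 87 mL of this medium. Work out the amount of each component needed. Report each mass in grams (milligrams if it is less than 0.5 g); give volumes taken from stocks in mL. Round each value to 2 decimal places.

Target volume = 87 mL = 0.087 L.
sodium lactate: V = C2·V2/C1 = 1.4% ÷ 50% × 87 mL = 2.44 mL
glucose: V = C2·V2/C1 = 0.985% ÷ 47.5% × 87 mL = 1.80 mL
sodium molybdate dihydrate: 6.19 mg/L × 0.087 L = 0.54 mg
disodium phosphate: 86.8 mmol/L × 141.96 g/mol × 0.087 L ÷ 1000 = 1.07 g
ammonium sulfate: 0.75% w/v = 7.5 g/L → 7.5 × 0.087 L = 0.65 g

sodium lactate 2.44 mL; glucose 1.80 mL; sodium molybdate dihydrate 0.54 mg; disodium phosphate 1.07 g; ammonium sulfate 0.65 g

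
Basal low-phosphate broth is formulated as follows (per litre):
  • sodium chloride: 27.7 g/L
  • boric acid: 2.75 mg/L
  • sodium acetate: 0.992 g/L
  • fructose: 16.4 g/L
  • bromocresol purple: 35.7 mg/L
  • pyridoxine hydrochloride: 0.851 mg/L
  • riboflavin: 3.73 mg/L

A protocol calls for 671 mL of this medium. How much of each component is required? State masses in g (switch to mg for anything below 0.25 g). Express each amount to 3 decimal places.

Target volume = 671 mL = 0.671 L.
sodium chloride: 27.7 g/L × 0.671 L = 18.587 g
boric acid: 2.75 mg/L × 0.671 L = 1.845 mg
sodium acetate: 0.992 g/L × 0.671 L = 0.666 g
fructose: 16.4 g/L × 0.671 L = 11.004 g
bromocresol purple: 35.7 mg/L × 0.671 L = 23.955 mg
pyridoxine hydrochloride: 0.851 mg/L × 0.671 L = 0.571 mg
riboflavin: 3.73 mg/L × 0.671 L = 2.503 mg

sodium chloride 18.587 g; boric acid 1.845 mg; sodium acetate 0.666 g; fructose 11.004 g; bromocresol purple 23.955 mg; pyridoxine hydrochloride 0.571 mg; riboflavin 2.503 mg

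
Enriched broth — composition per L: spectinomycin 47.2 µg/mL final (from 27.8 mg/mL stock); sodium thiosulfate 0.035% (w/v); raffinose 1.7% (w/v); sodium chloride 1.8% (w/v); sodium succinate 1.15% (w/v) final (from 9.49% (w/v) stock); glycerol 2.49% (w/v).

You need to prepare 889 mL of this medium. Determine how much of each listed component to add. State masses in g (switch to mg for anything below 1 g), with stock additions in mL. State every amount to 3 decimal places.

Working volume: 889 mL = 0.889 L.
spectinomycin: C1V1 = C2V2 → 47.2 µg/mL × 889 mL ÷ 27800 µg/mL = 1.509 mL
sodium thiosulfate: 0.035 g per 100 mL × 889 mL ÷ 100 = 0.31115 g = 311.150 mg
raffinose: 1.7% w/v = 17 g/L → 17 × 0.889 L = 15.113 g
sodium chloride: 1.8 g per 100 mL × 889 mL ÷ 100 = 16.002 g
sodium succinate: V = C2·V2/C1 = 1.15% ÷ 9.49% × 889 mL = 107.729 mL
glycerol: 2.49 g per 100 mL × 889 mL ÷ 100 = 22.136 g

spectinomycin 1.509 mL; sodium thiosulfate 311.150 mg; raffinose 15.113 g; sodium chloride 16.002 g; sodium succinate 107.729 mL; glycerol 22.136 g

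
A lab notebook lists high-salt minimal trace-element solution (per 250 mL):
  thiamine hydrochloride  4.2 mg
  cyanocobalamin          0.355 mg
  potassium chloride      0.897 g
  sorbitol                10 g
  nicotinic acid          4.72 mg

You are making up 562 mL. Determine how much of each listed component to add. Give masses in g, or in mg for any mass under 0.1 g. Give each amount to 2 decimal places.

Scale factor = 562 mL / 250 mL = 2.248.
thiamine hydrochloride: 4.2 mg × (562 mL / 250 mL) = 9.44 mg
cyanocobalamin: 0.355 mg × (562 mL / 250 mL) = 0.80 mg
potassium chloride: 0.897 g × (562 mL / 250 mL) = 2.02 g
sorbitol: 10 g × (562 mL / 250 mL) = 22.48 g
nicotinic acid: 4.72 mg × (562 mL / 250 mL) = 10.61 mg

thiamine hydrochloride 9.44 mg; cyanocobalamin 0.80 mg; potassium chloride 2.02 g; sorbitol 22.48 g; nicotinic acid 10.61 mg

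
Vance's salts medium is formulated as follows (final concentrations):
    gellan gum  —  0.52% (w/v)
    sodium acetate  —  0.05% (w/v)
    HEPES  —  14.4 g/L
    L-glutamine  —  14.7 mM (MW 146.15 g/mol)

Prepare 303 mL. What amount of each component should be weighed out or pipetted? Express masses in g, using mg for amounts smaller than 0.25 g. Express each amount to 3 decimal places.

Scale factor relative to 1 L: 0.303.
gellan gum: 0.52 g per 100 mL × 303 mL ÷ 100 = 1.576 g
sodium acetate: 0.05 g per 100 mL × 303 mL ÷ 100 = 0.1515 g = 151.500 mg
HEPES: 14.4 g/L × 0.303 L = 4.363 g
L-glutamine: 14.7 mmol/L × 146.15 g/mol × 0.303 L ÷ 1000 = 0.651 g

gellan gum 1.576 g; sodium acetate 151.500 mg; HEPES 4.363 g; L-glutamine 0.651 g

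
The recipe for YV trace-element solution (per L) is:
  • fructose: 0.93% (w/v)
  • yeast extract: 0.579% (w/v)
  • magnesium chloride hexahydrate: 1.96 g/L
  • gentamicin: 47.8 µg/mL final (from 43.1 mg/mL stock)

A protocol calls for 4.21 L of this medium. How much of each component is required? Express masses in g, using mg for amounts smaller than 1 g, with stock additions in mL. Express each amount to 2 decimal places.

Scale factor relative to 1 L: 4.21.
fructose: 0.93 g per 100 mL × 4210 mL ÷ 100 = 39.15 g
yeast extract: 0.579% w/v = 5.79 g/L → 5.79 × 4.21 L = 24.38 g
magnesium chloride hexahydrate: 1.96 g/L × 4.21 L = 8.25 g
gentamicin: dilute stock: 47.8 µg/mL × 4210 mL ÷ 43100 µg/mL = 4.67 mL

fructose 39.15 g; yeast extract 24.38 g; magnesium chloride hexahydrate 8.25 g; gentamicin 4.67 mL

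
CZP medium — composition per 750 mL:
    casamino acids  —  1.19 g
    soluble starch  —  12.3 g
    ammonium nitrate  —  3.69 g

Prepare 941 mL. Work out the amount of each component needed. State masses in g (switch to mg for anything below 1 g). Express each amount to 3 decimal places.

Ratio of target to recipe volume: 941 / 750 = 1.25467.
casamino acids: 1.19 g × (941 mL / 750 mL) = 1.493 g
soluble starch: 12.3 g × (941 mL / 750 mL) = 15.432 g
ammonium nitrate: 3.69 g × (941 mL / 750 mL) = 4.630 g

casamino acids 1.493 g; soluble starch 15.432 g; ammonium nitrate 4.630 g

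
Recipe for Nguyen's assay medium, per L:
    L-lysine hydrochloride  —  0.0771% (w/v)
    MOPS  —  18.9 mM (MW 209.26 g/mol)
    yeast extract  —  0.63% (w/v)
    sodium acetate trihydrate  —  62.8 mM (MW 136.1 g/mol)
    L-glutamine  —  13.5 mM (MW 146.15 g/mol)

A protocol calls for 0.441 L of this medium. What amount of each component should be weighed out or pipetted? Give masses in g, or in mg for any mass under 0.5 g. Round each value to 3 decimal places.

L-lysine hydrochloride 340.011 mg; MOPS 1.744 g; yeast extract 2.778 g; sodium acetate trihydrate 3.769 g; L-glutamine 0.870 g

Scale factor relative to 1 L: 0.441.
L-lysine hydrochloride: 0.0771% w/v = 0.771 g/L → 0.771 × 0.441 L = 0.340011 g = 340.011 mg
MOPS: 18.9 mmol/L × 209.26 g/mol × 0.441 L ÷ 1000 = 1.744 g
yeast extract: 0.63 g per 100 mL × 441 mL ÷ 100 = 2.778 g
sodium acetate trihydrate: 62.8 mmol/L × 136.1 g/mol × 0.441 L ÷ 1000 = 3.769 g
L-glutamine: 13.5 mmol/L × 146.15 g/mol × 0.441 L ÷ 1000 = 0.870 g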